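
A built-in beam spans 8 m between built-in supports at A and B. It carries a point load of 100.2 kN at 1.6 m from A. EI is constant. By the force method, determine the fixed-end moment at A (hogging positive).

Release both end moments; the primary structure is a simply-supported span AB with redundants M_A and M_B.
Simple-span end rotations at A and B under the given loads:
  at A: point load 100.2 at a = 1.6: Pab(L + b)/(6LEI) = 307.8/EI
  at B: point load 100.2 at a = 1.6: Pab(L + a)/(6LEI) = 205.2/EI
  θ_A0 = 307.8/EI,  θ_B0 = 205.2/EI
Flexibility coefficients: a unit moment at one end gives L/(3EI) there and L/(6EI) at the far end, so f₁₁ = f₂₂ = 2.667/EI and f₁₂ = f₂₁ = 1.333/EI.
Compatibility — zero rotation at each built-in end:
  2.667 M_A + 1.333 M_B = 307.8
  1.333 M_A + 2.667 M_B = 205.2
Solving the pair gives M_A = 102.6 kN·m and M_B = 25.65 kN·m (hogging).

M_A = 102.6 kN·m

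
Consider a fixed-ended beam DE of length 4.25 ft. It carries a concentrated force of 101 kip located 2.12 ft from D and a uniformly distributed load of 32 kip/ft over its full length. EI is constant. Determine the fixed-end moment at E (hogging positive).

M_E = 101.7 kip·ft

Release both end moments; the primary structure is a simply-supported span DE with redundants M_D and M_E.
On the primary (simply-supported) span, the end slopes from the loading are:
  at D: point load 101 at a = 2.12: Pab(L + b)/(6LEI) = 114.1/EI
  at E: point load 101 at a = 2.12: Pab(L + a)/(6LEI) = 113.9/EI
  at D: UDL 32: wL³/(24EI) = 102.4/EI
  at E: UDL 32: wL³/(24EI) = 102.4/EI
  θ_D0 = 216.5/EI,  θ_E0 = 216.3/EI
Flexibility coefficients: a unit moment at one end gives L/(3EI) there and L/(6EI) at the far end, so f₁₁ = f₂₂ = 1.417/EI and f₁₂ = f₂₁ = 0.7083/EI.
Compatibility — zero rotation at each built-in end:
  1.417 M_D + 0.7083 M_E = 216.5
  0.7083 M_D + 1.417 M_E = 216.3
Solving the pair gives M_D = 101.9 kip·ft and M_E = 101.7 kip·ft (hogging).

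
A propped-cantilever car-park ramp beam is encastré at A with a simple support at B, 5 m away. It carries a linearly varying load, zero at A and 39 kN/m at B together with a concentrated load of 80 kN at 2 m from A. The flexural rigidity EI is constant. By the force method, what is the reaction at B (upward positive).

Take the reaction at B as the redundant and release it; the primary structure is a cantilever fixed at A.
Primary-structure tip deflection at B by superposition:
  triangular load, peak 39 at the free end: 11w₀L⁴/(120EI) = 2234/EI
  point load 80 at a = 2: Pa²(3L − a)/(6EI) = 693.3/EI
  δ_0 = 2928/EI
Tip deflection under a unit load at B: L³/(3EI) = 41.67/EI.
Compatibility at B: δ_0 − R_B·δ_{BB} = 0, so R_B = 2928/41.67 = 70.27 kN.

R_B = 70.27 kN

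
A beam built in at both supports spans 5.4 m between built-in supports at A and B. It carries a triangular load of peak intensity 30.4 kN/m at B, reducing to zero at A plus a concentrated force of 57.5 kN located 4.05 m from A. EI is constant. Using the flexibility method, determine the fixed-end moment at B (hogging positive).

Release both end moments; the primary structure is a simply-supported span AB with redundants M_A and M_B.
Simple-span end rotations at A and B under the given loads:
  at A: triangular load, peak 30.4: 7w₀L³/(360EI) = 93.08/EI
  at B: triangular load, peak 30.4: w₀L³/(45EI) = 106.4/EI
  at A: point load 57.5 at a = 4.05: Pab(L + b)/(6LEI) = 65.5/EI
  at B: point load 57.5 at a = 4.05: Pab(L + a)/(6LEI) = 91.69/EI
  θ_A0 = 158.6/EI,  θ_B0 = 198.1/EI
Flexibility coefficients: a unit moment at one end gives L/(3EI) there and L/(6EI) at the far end, so f₁₁ = f₂₂ = 1.8/EI and f₁₂ = f₂₁ = 0.9/EI.
Compatibility — zero rotation at each built-in end:
  1.8 M_A + 0.9 M_B = 158.6
  0.9 M_A + 1.8 M_B = 198.1
Solving the pair gives M_A = 44.1 kN·m and M_B = 87.99 kN·m (hogging).

M_B = 87.99 kN·m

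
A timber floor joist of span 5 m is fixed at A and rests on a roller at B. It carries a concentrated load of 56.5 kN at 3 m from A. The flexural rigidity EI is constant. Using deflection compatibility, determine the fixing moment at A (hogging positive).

Remove the prop at B; the released (primary) structure is a cantilever built in at A.
Downward deflection at the released point B due to the loads:
  point load 56.5 at a = 3: Pa²(3L − a)/(6EI) = 1017/EI
Tip deflection under a unit load at B: L³/(3EI) = 41.67/EI.
Compatibility at B: δ_0 − R_B·δ_{BB} = 0, so R_B = 1017/41.67 = 24.41 kN.
Moment equilibrium about A: M_A = Σ(load moments about A) − R_B·L = 169.5 − 24.41×5 = 47.46 kN·m.

M_A = 47.46 kN·m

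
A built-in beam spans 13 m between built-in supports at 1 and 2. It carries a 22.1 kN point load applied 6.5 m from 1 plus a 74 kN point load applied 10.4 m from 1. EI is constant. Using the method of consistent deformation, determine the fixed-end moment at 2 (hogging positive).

M_2 = 159 kN·m

Release both end moments; the primary structure is a simply-supported span 12 with redundants M_1 and M_2.
Simple-span end rotations at 1 and 2 under the given loads:
  at 1: point load 22.1 at a = 6.5: Pab(L + b)/(6LEI) = 233.4/EI
  at 2: point load 22.1 at a = 6.5: Pab(L + a)/(6LEI) = 233.4/EI
  at 1: point load 74 at a = 10.4: Pab(L + b)/(6LEI) = 400.2/EI
  at 2: point load 74 at a = 10.4: Pab(L + a)/(6LEI) = 600.3/EI
  θ_10 = 633.6/EI,  θ_20 = 833.7/EI
Flexibility coefficients: a unit moment at one end gives L/(3EI) there and L/(6EI) at the far end, so f₁₁ = f₂₂ = 4.333/EI and f₁₂ = f₂₁ = 2.167/EI.
Compatibility — zero rotation at each built-in end:
  4.333 M_1 + 2.167 M_2 = 633.6
  2.167 M_1 + 4.333 M_2 = 833.7
Solving the pair gives M_1 = 66.7 kN·m and M_2 = 159 kN·m (hogging).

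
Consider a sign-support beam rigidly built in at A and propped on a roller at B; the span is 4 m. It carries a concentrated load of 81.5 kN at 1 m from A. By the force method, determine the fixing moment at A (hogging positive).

Release the roller at B. Primary structure: cantilever fixed at A.
Deflection at B on the released cantilever, summing each load's contribution:
  point load 81.5 at a = 1: Pa²(3L − a)/(6EI) = 149.4/EI
Tip deflection under a unit load at B: L³/(3EI) = 21.33/EI.
The prop prevents deflection at B: R_B = δ_0/δ_{BB} = 149.4/21.33 = 7.004 kN.
Moment equilibrium about A: M_A = Σ(load moments about A) − R_B·L = 81.5 − 7.004×4 = 53.48 kN·m.

M_A = 53.48 kN·m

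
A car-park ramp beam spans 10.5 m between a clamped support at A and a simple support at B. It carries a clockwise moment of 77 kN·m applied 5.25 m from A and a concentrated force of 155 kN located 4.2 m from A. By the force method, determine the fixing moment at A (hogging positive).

Take the reaction at B as the redundant and release it; the primary structure is a cantilever fixed at A.
Downward deflection at the released point B due to the loads:
  clockwise couple 77 at a = 5.25: M₀a(2L − a)/(2EI) = 3183/EI
  point load 155 at a = 4.2: Pa²(3L − a)/(6EI) = 12441/EI
  δ_0 = 15624/EI
Tip deflection under a unit load at B: L³/(3EI) = 385.9/EI.
The prop prevents deflection at B: R_B = δ_0/δ_{BB} = 15624/385.9 = 40.49 kN.
Moment equilibrium about A: M_A = Σ(load moments about A) − R_B·L = 728 − 40.49×10.5 = 302.9 kN·m.

M_A = 302.9 kN·m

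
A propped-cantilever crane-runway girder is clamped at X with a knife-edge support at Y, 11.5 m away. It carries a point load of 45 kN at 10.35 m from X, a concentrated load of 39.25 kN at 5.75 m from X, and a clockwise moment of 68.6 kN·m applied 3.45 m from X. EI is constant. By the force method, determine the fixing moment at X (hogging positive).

M_X = 126.4 kN·m

Take the reaction at Y as the redundant and release it; the primary structure is a cantilever fixed at X.
Primary-structure tip deflection at Y by superposition:
  point load 45 at a = 10.35: Pa²(3L − a)/(6EI) = 19403/EI
  point load 39.25 at a = 5.75: Pa²(3L − a)/(6EI) = 6218/EI
  clockwise couple 68.6 at a = 3.45: M₀a(2L − a)/(2EI) = 2313/EI
  δ_0 = 27934/EI
Tip deflection under a unit load at Y: L³/(3EI) = 507/EI.
Compatibility at Y: δ_0 − R_Y·δ_{YY} = 0, so R_Y = 27934/507 = 55.1 kN.
Moment equilibrium about X: M_X = Σ(load moments about X) − R_Y·L = 760 − 55.1×11.5 = 126.4 kN·m.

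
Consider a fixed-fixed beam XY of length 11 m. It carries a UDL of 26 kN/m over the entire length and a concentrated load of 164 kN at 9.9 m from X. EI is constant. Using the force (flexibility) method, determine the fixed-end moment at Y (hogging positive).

Release both end moments; the primary structure is a simply-supported span XY with redundants M_X and M_Y.
Simple-span end rotations at X and Y under the given loads:
  at X: UDL 26: wL³/(24EI) = 1442/EI
  at Y: UDL 26: wL³/(24EI) = 1442/EI
  at X: point load 164 at a = 9.9: Pab(L + b)/(6LEI) = 327.4/EI
  at Y: point load 164 at a = 9.9: Pab(L + a)/(6LEI) = 565.6/EI
  θ_X0 = 1769/EI,  θ_Y0 = 2007/EI
Flexibility coefficients: a unit moment at one end gives L/(3EI) there and L/(6EI) at the far end, so f₁₁ = f₂₂ = 3.667/EI and f₁₂ = f₂₁ = 1.833/EI.
Compatibility — zero rotation at each built-in end:
  3.667 M_X + 1.833 M_Y = 1769
  1.833 M_X + 3.667 M_Y = 2007
Solving the pair gives M_X = 278.4 kN·m and M_Y = 408.3 kN·m (hogging).

M_Y = 408.3 kN·m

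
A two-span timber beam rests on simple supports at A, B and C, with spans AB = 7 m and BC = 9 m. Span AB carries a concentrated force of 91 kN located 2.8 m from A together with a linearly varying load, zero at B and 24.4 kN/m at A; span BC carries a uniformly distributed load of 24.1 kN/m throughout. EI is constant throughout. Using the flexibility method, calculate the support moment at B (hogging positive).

M_B = 214.6 kN·m

Release continuity at B by inserting a hinge; the redundant is the internal moment M_B. The primary structure is two simply-supported spans AB and BC.
End slopes at the hinge B, treating each span as simply supported:
  span AB: point load 91 at a = 2.8: Pab(L + a)/(6LEI) = 249.7/EI
  span AB: triangular load, peak 24.4: 7w₀L³/(360EI) = 162.7/EI
  span BC: UDL 24.1: wL³/(24EI) = 732/EI
  relative rotation θ_0 = (412.4 + 732)/EI = 1144/EI
A unit hogging moment at B produces rotation L₁/(3EI) + L₂/(3EI) = 5.333/EI.
Compatibility: M_B·(L₁+L₂)/(3EI) = θ_0, giving M_B = 214.6 kN·m (hogging).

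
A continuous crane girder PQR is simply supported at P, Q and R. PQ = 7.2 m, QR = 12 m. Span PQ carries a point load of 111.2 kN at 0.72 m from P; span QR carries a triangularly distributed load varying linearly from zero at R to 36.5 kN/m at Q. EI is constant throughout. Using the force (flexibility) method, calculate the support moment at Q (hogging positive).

Take M_Q as the redundant. Released structure: two simple spans PQ and QR with a hinge at Q.
Rotations at Q on the released spans (each span's end-slope, ×1/EI):
  span PQ: point load 111.2 at a = 0.72: Pab(L + a)/(6LEI) = 95.12/EI
  span QR: triangular load, peak 36.5: w₀L³/(45EI) = 1402/EI
  relative rotation θ_0 = (95.12 + 1402)/EI = 1497/EI
A unit hogging moment at Q produces rotation L₁/(3EI) + L₂/(3EI) = 6.4/EI.
Slope continuity at Q: θ_0 = M_Q·6.4/EI, so M_Q = 1497/6.4 = 233.9 kN·m (hogging).

M_Q = 233.9 kN·m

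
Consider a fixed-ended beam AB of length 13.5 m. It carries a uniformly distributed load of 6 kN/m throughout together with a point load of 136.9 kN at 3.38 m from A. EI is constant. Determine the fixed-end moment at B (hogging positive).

M_B = 178 kN·m

Take the two fixed-end moments M_A, M_B as redundants; the released structure is the simple span AB.
On the primary (simply-supported) span, the end slopes from the loading are:
  at A: UDL 6: wL³/(24EI) = 615.1/EI
  at B: UDL 6: wL³/(24EI) = 615.1/EI
  at A: point load 136.9 at a = 3.38: Pab(L + b)/(6LEI) = 1366/EI
  at B: point load 136.9 at a = 3.38: Pab(L + a)/(6LEI) = 975.9/EI
  θ_A0 = 1981/EI,  θ_B0 = 1591/EI
Flexibility coefficients: a unit moment at one end gives L/(3EI) there and L/(6EI) at the far end, so f₁₁ = f₂₂ = 4.5/EI and f₁₂ = f₂₁ = 2.25/EI.
Compatibility — zero rotation at each built-in end:
  4.5 M_A + 2.25 M_B = 1981
  2.25 M_A + 4.5 M_B = 1591
Solving the pair gives M_A = 351.1 kN·m and M_B = 178 kN·m (hogging).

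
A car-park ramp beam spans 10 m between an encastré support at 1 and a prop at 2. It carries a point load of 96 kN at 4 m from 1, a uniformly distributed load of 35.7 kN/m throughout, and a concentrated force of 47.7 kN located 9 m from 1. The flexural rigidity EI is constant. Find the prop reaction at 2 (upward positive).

R_2 = 194.4 kN

Remove the prop at 2; the released (primary) structure is a cantilever built in at 1.
Deflection at 2 on the released cantilever, summing each load's contribution:
  point load 96 at a = 4: Pa²(3L − a)/(6EI) = 6656/EI
  UDL 35.7: wL⁴/(8EI) = 44625/EI
  point load 47.7 at a = 9: Pa²(3L − a)/(6EI) = 13523/EI
  δ_0 = 64804/EI
Tip deflection under a unit load at 2: L³/(3EI) = 333.3/EI.
The prop prevents deflection at 2: R_2 = δ_0/δ_{22} = 64804/333.3 = 194.4 kN.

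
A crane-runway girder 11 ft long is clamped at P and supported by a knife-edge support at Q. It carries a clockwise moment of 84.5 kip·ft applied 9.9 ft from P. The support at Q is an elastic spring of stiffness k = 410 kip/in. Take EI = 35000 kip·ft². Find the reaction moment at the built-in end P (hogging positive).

M_P = -39 kip·ft

Choose R_Q as the redundant. The primary structure is the cantilever fixed at P.
Deflection at Q on the released cantilever, summing each load's contribution:
  clockwise couple 84.5 at a = 9.9: M₀a(2L − a)/(2EI) = 5061/EI
Tip deflection under a unit load at Q: L³/(3EI) = 443.7/EI.
With EI = 35000 kip·ft²: δ_0 = 0.1446 ft and δ_{QQ} = 0.012676 ft/kip.
Compatibility — the spring shortens by R_Q/k under the reaction it provides: δ_0 − R_Q·δ_{QQ} = R_Q/k. With 1/k = 1/(410×12) ft/kip = 0.000203 ft/kip, R_Q = δ_0 / (δ_{QQ} + 1/k) = 0.1446 / (0.012676 + 0.000203) = 11.23 kip.
Moment equilibrium about P: M_P = Σ(load moments about P) − R_Q·L = 84.5 − 11.23×11 = -39 kip·ft.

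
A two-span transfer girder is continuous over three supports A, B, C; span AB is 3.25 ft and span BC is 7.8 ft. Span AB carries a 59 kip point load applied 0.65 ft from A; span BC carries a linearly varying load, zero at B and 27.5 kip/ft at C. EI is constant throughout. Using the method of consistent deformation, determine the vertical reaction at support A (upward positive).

Release continuity at B by inserting a hinge; the redundant is the internal moment M_B. The primary structure is two simply-supported spans AB and BC.
Discontinuity in slope at B on the released structure — sum the simple-span end rotations:
  span AB: point load 59 at a = 0.65: Pab(L + a)/(6LEI) = 19.94/EI
  span BC: triangular load, peak 27.5: 7w₀L³/(360EI) = 253.8/EI
  relative rotation θ_0 = (19.94 + 253.8)/EI = 273.7/EI
A unit hogging moment at B produces rotation L₁/(3EI) + L₂/(3EI) = 3.683/EI.
Slope continuity at B: θ_0 = M_B·3.683/EI, so M_B = 273.7/3.683 = 74.31 kip·ft (hogging).
Span AB, ΣM about A with M_B applied at B: R_B^{AB}·3.25 = 38.35 + 74.31, so R_B^{AB} = 34.66 kip and R_A = 59 − 34.66 = 24.34 kip.

R_A = 24.34 kip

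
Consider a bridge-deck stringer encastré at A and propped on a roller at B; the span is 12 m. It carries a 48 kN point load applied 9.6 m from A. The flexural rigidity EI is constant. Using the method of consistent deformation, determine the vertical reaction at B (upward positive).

R_B = 33.79 kN

Choose R_B as the redundant. The primary structure is the cantilever fixed at A.
Free-end deflection of the primary structure under the applied loading (downward +):
  point load 48 at a = 9.6: Pa²(3L − a)/(6EI) = 19464/EI
Tip deflection under a unit load at B: L³/(3EI) = 576/EI.
The prop prevents deflection at B: R_B = δ_0/δ_{BB} = 19464/576 = 33.79 kN.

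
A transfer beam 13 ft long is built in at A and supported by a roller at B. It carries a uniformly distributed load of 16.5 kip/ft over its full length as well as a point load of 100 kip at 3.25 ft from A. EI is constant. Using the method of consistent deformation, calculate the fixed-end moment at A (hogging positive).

M_A = 561.8 kip·ft

Take the reaction at B as the redundant and release it; the primary structure is a cantilever fixed at A.
Deflection at B on the released cantilever, summing each load's contribution:
  UDL 16.5: wL⁴/(8EI) = 58907/EI
  point load 100 at a = 3.25: Pa²(3L − a)/(6EI) = 6293/EI
  δ_0 = 65201/EI
Tip deflection under a unit load at B: L³/(3EI) = 732.3/EI.
The prop prevents deflection at B: R_B = δ_0/δ_{BB} = 65201/732.3 = 89.03 kip.
Moment equilibrium about A: M_A = Σ(load moments about A) − R_B·L = 1719 − 89.03×13 = 561.8 kip·ft.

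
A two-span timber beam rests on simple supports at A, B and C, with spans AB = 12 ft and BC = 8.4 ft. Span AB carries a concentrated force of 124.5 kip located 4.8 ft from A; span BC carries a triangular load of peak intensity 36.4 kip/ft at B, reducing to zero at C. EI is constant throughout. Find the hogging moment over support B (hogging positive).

M_B = 218.1 kip·ft

Release continuity at B by inserting a hinge; the redundant is the internal moment M_B. The primary structure is two simply-supported spans AB and BC.
End slopes at the hinge B, treating each span as simply supported:
  span AB: point load 124.5 at a = 4.8: Pab(L + a)/(6LEI) = 1004/EI
  span BC: triangular load, peak 36.4: w₀L³/(45EI) = 479.4/EI
  relative rotation θ_0 = (1004 + 479.4)/EI = 1483/EI
A unit hogging moment at B produces rotation L₁/(3EI) + L₂/(3EI) = 6.8/EI.
Slope continuity at B: θ_0 = M_B·6.8/EI, so M_B = 1483/6.8 = 218.1 kip·ft (hogging).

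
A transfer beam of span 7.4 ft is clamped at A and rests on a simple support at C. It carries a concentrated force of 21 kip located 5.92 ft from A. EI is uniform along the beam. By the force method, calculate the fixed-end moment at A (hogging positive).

Release the roller at C. Primary structure: cantilever fixed at A.
Downward deflection at the released point C due to the loads:
  point load 21 at a = 5.92: Pa²(3L − a)/(6EI) = 1997/EI
Tip deflection under a unit load at C: L³/(3EI) = 135.1/EI.
Compatibility at C: δ_0 − R_C·δ_{CC} = 0, so R_C = 1997/135.1 = 14.78 kip.
Moment equilibrium about A: M_A = Σ(load moments about A) − R_C·L = 124.3 − 14.78×7.4 = 14.92 kip·ft.

M_A = 14.92 kip·ft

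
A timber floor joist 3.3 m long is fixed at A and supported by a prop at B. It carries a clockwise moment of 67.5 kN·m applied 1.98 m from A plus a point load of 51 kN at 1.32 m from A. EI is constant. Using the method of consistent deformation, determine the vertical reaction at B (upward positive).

R_B = 36.38 kN

Take the reaction at B as the redundant and release it; the primary structure is a cantilever fixed at A.
Downward deflection at the released point B due to the loads:
  clockwise couple 67.5 at a = 1.98: M₀a(2L − a)/(2EI) = 308.7/EI
  point load 51 at a = 1.32: Pa²(3L − a)/(6EI) = 127.1/EI
  δ_0 = 435.8/EI
Flexibility coefficient — unit upward force at B: δ_{BB} = L³/(3EI) = 11.98/EI.
The prop prevents deflection at B: R_B = δ_0/δ_{BB} = 435.8/11.98 = 36.38 kN.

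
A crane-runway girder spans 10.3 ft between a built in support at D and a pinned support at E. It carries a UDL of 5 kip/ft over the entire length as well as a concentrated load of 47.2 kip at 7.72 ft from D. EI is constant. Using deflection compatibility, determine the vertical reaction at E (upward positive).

R_E = 49.15 kip

Choose R_E as the redundant. The primary structure is the cantilever fixed at D.
Downward deflection at the released point E due to the loads:
  UDL 5: wL⁴/(8EI) = 7034/EI
  point load 47.2 at a = 7.72: Pa²(3L − a)/(6EI) = 10868/EI
  δ_0 = 17902/EI
Flexibility coefficient — unit upward force at E: δ_{EE} = L³/(3EI) = 364.2/EI.
The prop prevents deflection at E: R_E = δ_0/δ_{EE} = 17902/364.2 = 49.15 kip.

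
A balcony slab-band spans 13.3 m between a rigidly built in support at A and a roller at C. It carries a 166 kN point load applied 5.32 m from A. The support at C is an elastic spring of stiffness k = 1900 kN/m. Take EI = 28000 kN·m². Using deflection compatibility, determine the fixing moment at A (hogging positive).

Take the reaction at C as the redundant and release it; the primary structure is a cantilever fixed at A.
Deflection at C on the released cantilever, summing each load's contribution:
  point load 166 at a = 5.32: Pa²(3L − a)/(6EI) = 27077/EI
Flexibility coefficient — unit upward force at C: δ_{CC} = L³/(3EI) = 784.2/EI.
With EI = 28000 kN·m²: δ_0 = 0.96705 m and δ_{CC} = 0.028008 m/kN.
Compatibility — the spring shortens by R_C/k under the reaction it provides: δ_0 − R_C·δ_{CC} = R_C/k. With 1/k = 0.000526 m/kN, R_C = δ_0 / (δ_{CC} + 1/k) = 0.96705 / (0.028008 + 0.000526) = 33.89 kN.
Moment equilibrium about A: M_A = Σ(load moments about A) − R_C·L = 883.1 − 33.89×13.3 = 432.4 kN·m.

M_A = 432.4 kN·m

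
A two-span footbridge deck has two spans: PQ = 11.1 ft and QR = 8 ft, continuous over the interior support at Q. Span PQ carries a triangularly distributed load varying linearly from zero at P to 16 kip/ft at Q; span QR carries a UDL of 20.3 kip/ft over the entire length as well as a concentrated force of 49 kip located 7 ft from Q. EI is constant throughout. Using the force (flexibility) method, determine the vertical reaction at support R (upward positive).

R_R = 104.8 kip

Take M_Q as the redundant. Released structure: two simple spans PQ and QR with a hinge at Q.
Rotations at Q on the released spans (each span's end-slope, ×1/EI):
  span PQ: triangular load, peak 16: w₀L³/(45EI) = 486.3/EI
  span QR: UDL 20.3: wL³/(24EI) = 433.1/EI
  span QR: point load 49 at a = 7: Pab(L + b)/(6LEI) = 64.31/EI
  relative rotation θ_0 = (486.3 + 497.4)/EI = 983.6/EI
A unit hogging moment at Q produces rotation L₁/(3EI) + L₂/(3EI) = 6.367/EI.
Slope continuity at Q: θ_0 = M_Q·6.367/EI, so M_Q = 983.6/6.367 = 154.5 kip·ft (hogging).
Span QR, ΣM about R: R_Q^{QR}·8 = 698.6 + 154.5, so R_Q^{QR} = 106.6 kip and R_R = 211.4 − 106.6 = 104.8 kip.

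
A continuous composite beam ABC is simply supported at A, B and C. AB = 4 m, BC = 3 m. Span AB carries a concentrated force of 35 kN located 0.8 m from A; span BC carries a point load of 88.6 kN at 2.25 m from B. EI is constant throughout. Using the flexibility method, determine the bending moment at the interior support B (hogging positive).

Release continuity at B by inserting a hinge; the redundant is the internal moment M_B. The primary structure is two simply-supported spans AB and BC.
Rotations at B on the released spans (each span's end-slope, ×1/EI):
  span AB: point load 35 at a = 0.8: Pab(L + a)/(6LEI) = 17.92/EI
  span BC: point load 88.6 at a = 2.25: Pab(L + b)/(6LEI) = 31.15/EI
  relative rotation θ_0 = (17.92 + 31.15)/EI = 49.07/EI
A unit hogging moment at B produces rotation L₁/(3EI) + L₂/(3EI) = 2.333/EI.
Compatibility: M_B·(L₁+L₂)/(3EI) = θ_0, giving M_B = 21.03 kN·m (hogging).

M_B = 21.03 kN·m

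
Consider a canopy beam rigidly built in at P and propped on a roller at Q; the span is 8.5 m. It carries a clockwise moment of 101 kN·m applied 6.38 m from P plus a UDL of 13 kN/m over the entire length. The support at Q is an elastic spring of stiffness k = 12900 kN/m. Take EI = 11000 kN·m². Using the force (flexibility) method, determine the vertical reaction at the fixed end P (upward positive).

Remove the prop at Q; the released (primary) structure is a cantilever built in at P.
Deflection at Q on the released cantilever, summing each load's contribution:
  clockwise couple 101 at a = 6.38: M₀a(2L − a)/(2EI) = 3422/EI
  UDL 13: wL⁴/(8EI) = 8483/EI
  δ_0 = 11904/EI
Tip deflection under a unit load at Q: L³/(3EI) = 204.7/EI.
With EI = 11000 kN·m²: δ_0 = 1.0822 m and δ_{QQ} = 0.01861 m/kN.
Compatibility — the spring shortens by R_Q/k under the reaction it provides: δ_0 − R_Q·δ_{QQ} = R_Q/k. With 1/k = 0.000078 m/kN, R_Q = δ_0 / (δ_{QQ} + 1/k) = 1.0822 / (0.01861 + 0.000078) = 57.91 kN.
Vertical equilibrium: R_P = ΣP − R_Q = 110.5 − 57.91 = 52.59 kN.

R_P = 52.59 kN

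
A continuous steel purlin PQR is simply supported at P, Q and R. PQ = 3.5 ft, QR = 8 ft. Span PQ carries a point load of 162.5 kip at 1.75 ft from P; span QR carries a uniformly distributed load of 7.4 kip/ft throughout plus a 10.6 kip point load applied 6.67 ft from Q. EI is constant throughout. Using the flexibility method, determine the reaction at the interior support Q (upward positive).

R_Q = 144.8 kip

Take M_Q as the redundant. Released structure: two simple spans PQ and QR with a hinge at Q.
Discontinuity in slope at Q on the released structure — sum the simple-span end rotations:
  span PQ: point load 162.5 at a = 1.75: Pab(L + a)/(6LEI) = 124.4/EI
  span QR: UDL 7.4: wL³/(24EI) = 157.9/EI
  span QR: point load 10.6 at a = 6.67: Pab(L + b)/(6LEI) = 18.28/EI
  relative rotation θ_0 = (124.4 + 176.1)/EI = 300.6/EI
A unit hogging moment at Q produces rotation L₁/(3EI) + L₂/(3EI) = 3.833/EI.
Slope continuity at Q: θ_0 = M_Q·3.833/EI, so M_Q = 300.6/3.833 = 78.41 kip·ft (hogging).
Span PQ, ΣM about P with M_Q applied at Q: R_Q^{PQ}·3.5 = 284.4 + 78.41, so R_Q^{PQ} = 103.7 kip and R_P = 162.5 − 103.7 = 58.85 kip.
Span QR, ΣM about R: R_Q^{QR}·8 = 250.9 + 78.41, so R_Q^{QR} = 41.16 kip and R_R = 69.8 − 41.16 = 28.64 kip.
R_Q = 103.7 + 41.16 = 144.8 kip.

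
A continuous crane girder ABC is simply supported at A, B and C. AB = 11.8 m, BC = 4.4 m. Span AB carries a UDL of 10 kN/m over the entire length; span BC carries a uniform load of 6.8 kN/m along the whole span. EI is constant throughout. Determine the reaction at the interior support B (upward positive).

R_B = 114.9 kN

Release continuity at B by inserting a hinge; the redundant is the internal moment M_B. The primary structure is two simply-supported spans AB and BC.
Rotations at B on the released spans (each span's end-slope, ×1/EI):
  span AB: UDL 10: wL³/(24EI) = 684.6/EI
  span BC: UDL 6.8: wL³/(24EI) = 24.14/EI
  relative rotation θ_0 = (684.6 + 24.14)/EI = 708.7/EI
A unit hogging moment at B produces rotation L₁/(3EI) + L₂/(3EI) = 5.4/EI.
Compatibility: M_B·(L₁+L₂)/(3EI) = θ_0, giving M_B = 131.2 kN·m (hogging).
Span AB, ΣM about A with M_B applied at B: R_B^{AB}·11.8 = 696.2 + 131.2, so R_B^{AB} = 70.12 kN and R_A = 118 − 70.12 = 47.88 kN.
Span BC, ΣM about C: R_B^{BC}·4.4 = 65.82 + 131.2, so R_B^{BC} = 44.79 kN and R_C = 29.92 − 44.79 = -14.87 kN.
R_B = 70.12 + 44.79 = 114.9 kN.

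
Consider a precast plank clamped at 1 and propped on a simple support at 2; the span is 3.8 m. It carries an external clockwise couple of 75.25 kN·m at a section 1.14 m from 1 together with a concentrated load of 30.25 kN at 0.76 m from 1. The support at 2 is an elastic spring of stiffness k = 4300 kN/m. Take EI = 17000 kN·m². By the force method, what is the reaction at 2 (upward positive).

Choose R_2 as the redundant. The primary structure is the cantilever fixed at 1.
Deflection at 2 on the released cantilever, summing each load's contribution:
  clockwise couple 75.25 at a = 1.14: M₀a(2L − a)/(2EI) = 277.1/EI
  point load 30.25 at a = 0.76: Pa²(3L − a)/(6EI) = 30.98/EI
  δ_0 = 308.1/EI
Flexibility coefficient — unit upward force at 2: δ_{22} = L³/(3EI) = 18.29/EI.
With EI = 17000 kN·m²: δ_0 = 0.018122 m and δ_{22} = 0.001076 m/kN.
Compatibility — the spring shortens by R_2/k under the reaction it provides: δ_0 − R_2·δ_{22} = R_2/k. With 1/k = 0.000233 m/kN, R_2 = δ_0 / (δ_{22} + 1/k) = 0.018122 / (0.001076 + 0.000233) = 13.85 kN.

R_2 = 13.85 kN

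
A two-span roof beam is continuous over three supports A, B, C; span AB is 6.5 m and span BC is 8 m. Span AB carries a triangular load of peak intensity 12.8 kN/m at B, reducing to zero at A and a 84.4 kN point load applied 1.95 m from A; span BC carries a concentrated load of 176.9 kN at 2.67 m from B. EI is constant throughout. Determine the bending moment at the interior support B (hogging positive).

Insert a hinge at B; M_B is the redundant, and each span becomes simply supported.
End slopes at the hinge B, treating each span as simply supported:
  span AB: triangular load, peak 12.8: w₀L³/(45EI) = 78.12/EI
  span AB: point load 84.4 at a = 1.95: Pab(L + a)/(6LEI) = 162.2/EI
  span BC: point load 176.9 at a = 2.67: Pab(L + b)/(6LEI) = 699.1/EI
  relative rotation θ_0 = (240.4 + 699.1)/EI = 939.5/EI
A unit hogging moment at B produces rotation L₁/(3EI) + L₂/(3EI) = 4.833/EI.
Compatibility: M_B·(L₁+L₂)/(3EI) = θ_0, giving M_B = 194.4 kN·m (hogging).

M_B = 194.4 kN·m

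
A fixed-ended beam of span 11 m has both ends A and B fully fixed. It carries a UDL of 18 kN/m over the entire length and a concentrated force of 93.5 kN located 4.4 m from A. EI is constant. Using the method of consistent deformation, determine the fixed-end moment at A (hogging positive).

Take the two fixed-end moments M_A, M_B as redundants; the released structure is the simple span AB.
End rotations of the released simple span under the applied load (×1/EI):
  at A: UDL 18: wL³/(24EI) = 998.2/EI
  at B: UDL 18: wL³/(24EI) = 998.2/EI
  at A: point load 93.5 at a = 4.4: Pab(L + b)/(6LEI) = 724.1/EI
  at B: point load 93.5 at a = 4.4: Pab(L + a)/(6LEI) = 633.6/EI
  θ_A0 = 1722/EI,  θ_B0 = 1632/EI
Flexibility coefficients: a unit moment at one end gives L/(3EI) there and L/(6EI) at the far end, so f₁₁ = f₂₂ = 3.667/EI and f₁₂ = f₂₁ = 1.833/EI.
Compatibility — zero rotation at each built-in end:
  3.667 M_A + 1.833 M_B = 1722
  1.833 M_A + 3.667 M_B = 1632
Solving the pair gives M_A = 329.6 kN·m and M_B = 280.2 kN·m (hogging).

M_A = 329.6 kN·m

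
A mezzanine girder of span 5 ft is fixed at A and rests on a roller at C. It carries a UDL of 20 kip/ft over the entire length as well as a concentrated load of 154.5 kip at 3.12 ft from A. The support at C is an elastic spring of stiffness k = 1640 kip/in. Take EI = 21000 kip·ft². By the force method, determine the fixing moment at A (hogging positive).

M_A = 200.8 kip·ft

Choose R_C as the redundant. The primary structure is the cantilever fixed at A.
Deflection at C on the released cantilever, summing each load's contribution:
  UDL 20: wL⁴/(8EI) = 1562/EI
  point load 154.5 at a = 3.12: Pa²(3L − a)/(6EI) = 2978/EI
  δ_0 = 4540/EI
Tip deflection under a unit load at C: L³/(3EI) = 41.67/EI.
With EI = 21000 kip·ft²: δ_0 = 0.21621 ft and δ_{CC} = 0.001984 ft/kip.
Compatibility — the spring shortens by R_C/k under the reaction it provides: δ_0 − R_C·δ_{CC} = R_C/k. With 1/k = 1/(1640×12) ft/kip = 0.000051 ft/kip, R_C = δ_0 / (δ_{CC} + 1/k) = 0.21621 / (0.001984 + 0.000051) = 106.2 kip.
Moment equilibrium about A: M_A = Σ(load moments about A) − R_C·L = 732 − 106.2×5 = 200.8 kip·ft.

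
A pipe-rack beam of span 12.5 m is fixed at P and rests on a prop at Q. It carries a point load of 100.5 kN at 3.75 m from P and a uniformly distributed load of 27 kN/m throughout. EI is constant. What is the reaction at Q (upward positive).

Choose R_Q as the redundant. The primary structure is the cantilever fixed at P.
Free-end deflection of the primary structure under the applied loading (downward +):
  point load 100.5 at a = 3.75: Pa²(3L − a)/(6EI) = 7950/EI
  UDL 27: wL⁴/(8EI) = 82397/EI
  δ_0 = 90347/EI
Flexibility coefficient — unit upward force at Q: δ_{QQ} = L³/(3EI) = 651/EI.
The prop prevents deflection at Q: R_Q = δ_0/δ_{QQ} = 90347/651 = 138.8 kN.

R_Q = 138.8 kN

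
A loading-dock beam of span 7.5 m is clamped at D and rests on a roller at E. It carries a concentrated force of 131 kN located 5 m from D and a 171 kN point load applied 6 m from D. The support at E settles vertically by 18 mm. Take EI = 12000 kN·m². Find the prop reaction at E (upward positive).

Remove the prop at E; the released (primary) structure is a cantilever built in at D.
Deflection at E on the released cantilever, summing each load's contribution:
  point load 131 at a = 5: Pa²(3L − a)/(6EI) = 9552/EI
  point load 171 at a = 6: Pa²(3L − a)/(6EI) = 16929/EI
  δ_0 = 26481/EI
Tip deflection under a unit load at E: L³/(3EI) = 140.6/EI.
With EI = 12000 kN·m²: δ_0 = 2.2068 m and δ_{EE} = 0.011719 m/kN.
Compatibility — the beam at E must follow the support down by 0.018 m: δ_0 − R_E·δ_{EE} = 0.018, so R_E = (2.2068 − 0.018)/0.011719 = 186.8 kN.

R_E = 186.8 kN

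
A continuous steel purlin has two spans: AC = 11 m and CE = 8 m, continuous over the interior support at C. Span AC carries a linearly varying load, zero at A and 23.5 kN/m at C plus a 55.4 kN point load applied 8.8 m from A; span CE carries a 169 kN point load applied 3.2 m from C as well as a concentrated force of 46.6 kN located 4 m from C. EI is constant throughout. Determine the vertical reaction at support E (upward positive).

R_E = 53.49 kN

Insert a hinge at C; M_C is the redundant, and each span becomes simply supported.
End slopes at the hinge C, treating each span as simply supported:
  span AC: triangular load, peak 23.5: w₀L³/(45EI) = 695.1/EI
  span AC: point load 55.4 at a = 8.8: Pab(L + a)/(6LEI) = 321.8/EI
  span CE: point load 169 at a = 3.2: Pab(L + b)/(6LEI) = 692.2/EI
  span CE: point load 46.6 at a = 4: Pab(L + b)/(6LEI) = 186.4/EI
  relative rotation θ_0 = (1017 + 878.6)/EI = 1895/EI
A unit hogging moment at C produces rotation L₁/(3EI) + L₂/(3EI) = 6.333/EI.
Compatibility: M_C·(L₁+L₂)/(3EI) = θ_0, giving M_C = 299.3 kN·m (hogging).
Span CE, ΣM about E: R_C^{CE}·8 = 997.6 + 299.3, so R_C^{CE} = 162.1 kN and R_E = 215.6 − 162.1 = 53.49 kN.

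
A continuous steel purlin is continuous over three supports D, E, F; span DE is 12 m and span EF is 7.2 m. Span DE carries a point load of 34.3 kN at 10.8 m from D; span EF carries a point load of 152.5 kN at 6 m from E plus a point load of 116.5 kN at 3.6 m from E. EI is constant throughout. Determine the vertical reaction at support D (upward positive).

R_D = -6.098 kN

Take M_E as the redundant. Released structure: two simple spans DE and EF with a hinge at E.
End slopes at the hinge E, treating each span as simply supported:
  span DE: point load 34.3 at a = 10.8: Pab(L + a)/(6LEI) = 140.8/EI
  span EF: point load 152.5 at a = 6: Pab(L + b)/(6LEI) = 213.5/EI
  span EF: point load 116.5 at a = 3.6: Pab(L + b)/(6LEI) = 377.5/EI
  relative rotation θ_0 = (140.8 + 591)/EI = 731.7/EI
A unit hogging moment at E produces rotation L₁/(3EI) + L₂/(3EI) = 6.4/EI.
Slope continuity at E: θ_0 = M_E·6.4/EI, so M_E = 731.7/6.4 = 114.3 kN·m (hogging).
Span DE, ΣM about D with M_E applied at E: R_E^{DE}·12 = 370.4 + 114.3, so R_E^{DE} = 40.4 kN and R_D = 34.3 − 40.4 = -6.098 kN.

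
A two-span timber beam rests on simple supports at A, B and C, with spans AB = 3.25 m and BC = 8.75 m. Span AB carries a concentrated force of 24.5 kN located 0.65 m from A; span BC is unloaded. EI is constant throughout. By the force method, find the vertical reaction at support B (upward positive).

Insert a hinge at B; M_B is the redundant, and each span becomes simply supported.
End slopes at the hinge B, treating each span as simply supported:
  span AB: point load 24.5 at a = 0.65: Pab(L + a)/(6LEI) = 8.281/EI
  relative rotation θ_0 = (8.281 + 0)/EI = 8.281/EI
A unit hogging moment at B produces rotation L₁/(3EI) + L₂/(3EI) = 4/EI.
Slope continuity at B: θ_0 = M_B·4/EI, so M_B = 8.281/4 = 2.07 kN·m (hogging).
Span AB, ΣM about A with M_B applied at B: R_B^{AB}·3.25 = 15.93 + 2.07, so R_B^{AB} = 5.537 kN and R_A = 24.5 − 5.537 = 18.96 kN.
Span BC, ΣM about C: R_B^{BC}·8.75 = 0 + 2.07, so R_B^{BC} = 0.2366 kN and R_C = 0 − 0.2366 = -0.2366 kN.
R_B = 5.537 + 0.2366 = 5.774 kN.

R_B = 5.774 kN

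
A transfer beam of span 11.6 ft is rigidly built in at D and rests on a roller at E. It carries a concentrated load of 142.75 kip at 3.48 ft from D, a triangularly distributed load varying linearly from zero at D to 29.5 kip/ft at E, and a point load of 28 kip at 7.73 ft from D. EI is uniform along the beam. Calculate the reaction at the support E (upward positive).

R_E = 126 kip

Take the reaction at E as the redundant and release it; the primary structure is a cantilever fixed at D.
Downward deflection at the released point E due to the loads:
  point load 142.75 at a = 3.48: Pa²(3L − a)/(6EI) = 9024/EI
  triangular load, peak 29.5 at the free end: 11w₀L⁴/(120EI) = 48963/EI
  point load 28 at a = 7.73: Pa²(3L − a)/(6EI) = 7548/EI
  δ_0 = 65535/EI
Tip deflection under a unit load at E: L³/(3EI) = 520.3/EI.
Compatibility at E: δ_0 − R_E·δ_{EE} = 0, so R_E = 65535/520.3 = 126 kip.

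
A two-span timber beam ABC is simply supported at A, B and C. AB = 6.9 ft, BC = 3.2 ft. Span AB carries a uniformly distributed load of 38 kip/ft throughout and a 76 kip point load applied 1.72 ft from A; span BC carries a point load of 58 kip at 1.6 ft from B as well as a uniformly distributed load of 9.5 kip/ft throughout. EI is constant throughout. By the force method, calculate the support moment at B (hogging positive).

M_B = 211.3 kip·ft

Release continuity at B by inserting a hinge; the redundant is the internal moment M_B. The primary structure is two simply-supported spans AB and BC.
Discontinuity in slope at B on the released structure — sum the simple-span end rotations:
  span AB: UDL 38: wL³/(24EI) = 520.1/EI
  span AB: point load 76 at a = 1.72: Pab(L + a)/(6LEI) = 141/EI
  span BC: point load 58 at a = 1.6: Pab(L + b)/(6LEI) = 37.12/EI
  span BC: UDL 9.5: wL³/(24EI) = 12.97/EI
  relative rotation θ_0 = (661.1 + 50.09)/EI = 711.2/EI
A unit hogging moment at B produces rotation L₁/(3EI) + L₂/(3EI) = 3.367/EI.
Compatibility: M_B·(L₁+L₂)/(3EI) = θ_0, giving M_B = 211.3 kip·ft (hogging).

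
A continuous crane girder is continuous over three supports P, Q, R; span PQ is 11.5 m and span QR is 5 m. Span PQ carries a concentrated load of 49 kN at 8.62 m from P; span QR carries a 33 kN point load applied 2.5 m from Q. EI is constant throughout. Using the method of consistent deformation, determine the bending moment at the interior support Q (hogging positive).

M_Q = 73.87 kN·m

Take M_Q as the redundant. Released structure: two simple spans PQ and QR with a hinge at Q.
Rotations at Q on the released spans (each span's end-slope, ×1/EI):
  span PQ: point load 49 at a = 8.62: Pab(L + a)/(6LEI) = 354.7/EI
  span QR: point load 33 at a = 2.5: Pab(L + b)/(6LEI) = 51.56/EI
  relative rotation θ_0 = (354.7 + 51.56)/EI = 406.3/EI
A unit hogging moment at Q produces rotation L₁/(3EI) + L₂/(3EI) = 5.5/EI.
Slope continuity at Q: θ_0 = M_Q·5.5/EI, so M_Q = 406.3/5.5 = 73.87 kN·m (hogging).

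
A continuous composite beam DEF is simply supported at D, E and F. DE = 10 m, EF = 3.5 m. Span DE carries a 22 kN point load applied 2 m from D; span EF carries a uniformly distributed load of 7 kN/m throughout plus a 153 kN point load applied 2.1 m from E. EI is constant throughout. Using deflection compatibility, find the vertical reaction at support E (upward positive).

Release continuity at E by inserting a hinge; the redundant is the internal moment M_E. The primary structure is two simply-supported spans DE and EF.
End slopes at the hinge E, treating each span as simply supported:
  span DE: point load 22 at a = 2: Pab(L + a)/(6LEI) = 70.4/EI
  span EF: UDL 7: wL³/(24EI) = 12.51/EI
  span EF: point load 153 at a = 2.1: Pab(L + b)/(6LEI) = 105/EI
  relative rotation θ_0 = (70.4 + 117.5)/EI = 187.9/EI
A unit hogging moment at E produces rotation L₁/(3EI) + L₂/(3EI) = 4.5/EI.
Compatibility: M_E·(L₁+L₂)/(3EI) = θ_0, giving M_E = 41.75 kN·m (hogging).
Span DE, ΣM about D with M_E applied at E: R_E^{DE}·10 = 44 + 41.75, so R_E^{DE} = 8.575 kN and R_D = 22 − 8.575 = 13.43 kN.
Span EF, ΣM about F: R_E^{EF}·3.5 = 257.1 + 41.75, so R_E^{EF} = 85.38 kN and R_F = 177.5 − 85.38 = 92.12 kN.
R_E = 8.575 + 85.38 = 93.95 kN.

R_E = 93.95 kN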